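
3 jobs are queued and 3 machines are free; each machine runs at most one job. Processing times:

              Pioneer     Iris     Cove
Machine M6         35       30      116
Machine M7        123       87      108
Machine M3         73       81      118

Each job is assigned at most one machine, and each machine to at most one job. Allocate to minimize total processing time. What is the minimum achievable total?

Treat this as an assignment problem: match each job to one machine.
Optimal: Pioneer→Machine M3 (73 min), Iris→Machine M6 (30 min), Cove→Machine M7 (108 min) — total 73+30+108 = 211 min.

Min total: 211 min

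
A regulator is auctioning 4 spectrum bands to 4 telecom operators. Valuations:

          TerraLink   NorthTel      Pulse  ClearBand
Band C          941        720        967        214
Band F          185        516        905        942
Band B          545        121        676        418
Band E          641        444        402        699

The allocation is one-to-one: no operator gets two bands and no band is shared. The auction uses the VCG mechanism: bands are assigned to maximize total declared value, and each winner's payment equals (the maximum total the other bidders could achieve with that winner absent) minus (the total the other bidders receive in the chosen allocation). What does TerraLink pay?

Efficient allocation: TerraLink→Band C ($941M), NorthTel→Band E ($444M), Pulse→Band B ($676M), ClearBand→Band F ($942M); total welfare W = $3003M.
TerraLink receives Band C at value $941M, so the others get W − 941 = $2062M.
Without TerraLink: best allocation of the remaining 3 bidders over all 4 bands is NorthTel→Band E ($444M), Pulse→Band C ($967M), ClearBand→Band F ($942M), total $2353M.
VCG payment = (others' best without TerraLink) − (others' welfare with TerraLink) = 2353 − 2062 = $291M.

TerraLink pays $291M.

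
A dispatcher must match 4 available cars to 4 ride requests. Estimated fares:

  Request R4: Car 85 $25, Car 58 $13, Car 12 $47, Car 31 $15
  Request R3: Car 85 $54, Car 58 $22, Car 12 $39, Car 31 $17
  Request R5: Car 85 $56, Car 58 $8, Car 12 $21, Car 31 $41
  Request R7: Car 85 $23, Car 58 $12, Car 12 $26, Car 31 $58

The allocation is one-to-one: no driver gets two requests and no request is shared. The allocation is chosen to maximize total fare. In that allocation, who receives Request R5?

Car 85 receives Request R5.

This is a one-to-one assignment (maximum-weight bipartite matching).
Optimal: Car 85→Request R5 ($56), Car 58→Request R3 ($22), Car 12→Request R4 ($47), Car 31→Request R7 ($58) — total 56+22+47+58 = $183.
Next-best assignment: Car 85→Request R3, Car 58→Request R5, Car 12→Request R4, Car 31→Request R7 = $167.
Swapping Car 85↔Car 58 (Car 85→Request R3 $54, Car 58→Request R5 $8) loses 16.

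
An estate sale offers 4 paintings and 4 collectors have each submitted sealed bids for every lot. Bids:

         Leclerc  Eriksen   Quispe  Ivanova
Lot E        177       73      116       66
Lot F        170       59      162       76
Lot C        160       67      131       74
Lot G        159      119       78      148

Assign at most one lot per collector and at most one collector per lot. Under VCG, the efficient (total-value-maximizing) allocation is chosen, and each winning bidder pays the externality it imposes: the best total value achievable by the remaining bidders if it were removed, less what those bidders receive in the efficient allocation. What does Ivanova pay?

Ivanova pays $52.

Efficient allocation: Leclerc→Lot E ($177), Eriksen→Lot C ($67), Quispe→Lot F ($162), Ivanova→Lot G ($148); total welfare W = $554.
Ivanova receives Lot G at value $148, so the others get W − 148 = $406.
Without Ivanova: best allocation of the remaining 3 bidders over all 4 lots is Leclerc→Lot E ($177), Eriksen→Lot G ($119), Quispe→Lot F ($162), total $458.
VCG payment = (others' best without Ivanova) − (others' welfare with Ivanova) = 458 − 406 = $52.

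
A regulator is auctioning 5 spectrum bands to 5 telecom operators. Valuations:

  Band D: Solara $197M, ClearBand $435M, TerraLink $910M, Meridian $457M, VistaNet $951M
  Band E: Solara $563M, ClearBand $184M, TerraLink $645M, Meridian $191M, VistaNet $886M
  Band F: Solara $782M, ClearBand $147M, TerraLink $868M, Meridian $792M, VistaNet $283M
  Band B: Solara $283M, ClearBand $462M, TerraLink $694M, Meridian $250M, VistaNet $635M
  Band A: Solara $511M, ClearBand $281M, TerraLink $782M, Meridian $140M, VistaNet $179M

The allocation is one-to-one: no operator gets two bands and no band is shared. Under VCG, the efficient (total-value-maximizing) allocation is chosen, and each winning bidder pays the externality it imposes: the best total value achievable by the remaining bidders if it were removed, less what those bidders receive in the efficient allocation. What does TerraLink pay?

Efficient allocation: Solara→Band A ($511M), ClearBand→Band B ($462M), TerraLink→Band D ($910M), Meridian→Band F ($792M), VistaNet→Band E ($886M); total welfare W = $3561M.
TerraLink receives Band D at value $910M, so the others get W − 910 = $2651M.
Without TerraLink: best allocation of the remaining 4 bidders over all 5 bands is Solara→Band E ($563M), ClearBand→Band B ($462M), Meridian→Band F ($792M), VistaNet→Band D ($951M), total $2768M.
VCG payment = (others' best without TerraLink) − (others' welfare with TerraLink) = 2768 − 2651 = $117M.

TerraLink pays $117M.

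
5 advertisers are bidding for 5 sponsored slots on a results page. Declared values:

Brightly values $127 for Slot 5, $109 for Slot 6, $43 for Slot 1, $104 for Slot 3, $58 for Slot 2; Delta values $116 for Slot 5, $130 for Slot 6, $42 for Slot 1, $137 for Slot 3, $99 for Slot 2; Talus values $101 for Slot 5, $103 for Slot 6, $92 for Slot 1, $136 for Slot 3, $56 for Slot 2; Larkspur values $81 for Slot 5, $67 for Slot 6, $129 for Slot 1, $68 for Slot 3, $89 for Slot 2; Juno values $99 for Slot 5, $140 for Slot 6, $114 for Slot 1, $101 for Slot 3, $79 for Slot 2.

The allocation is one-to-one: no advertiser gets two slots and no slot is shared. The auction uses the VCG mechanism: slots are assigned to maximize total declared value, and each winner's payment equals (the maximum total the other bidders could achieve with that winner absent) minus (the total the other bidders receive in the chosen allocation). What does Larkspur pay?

Efficient allocation: Brightly→Slot 5 ($127), Delta→Slot 2 ($99), Talus→Slot 3 ($136), Larkspur→Slot 1 ($129), Juno→Slot 6 ($140); total welfare W = $631.
Larkspur receives Slot 1 at value $129, so the others get W − 129 = $502.
Without Larkspur: best allocation of the remaining 4 bidders over all 5 slots is Brightly→Slot 5 ($127), Delta→Slot 6 ($130), Talus→Slot 3 ($136), Juno→Slot 1 ($114), total $507.
VCG payment = (others' best without Larkspur) − (others' welfare with Larkspur) = 507 − 502 = $5.

Larkspur pays $5.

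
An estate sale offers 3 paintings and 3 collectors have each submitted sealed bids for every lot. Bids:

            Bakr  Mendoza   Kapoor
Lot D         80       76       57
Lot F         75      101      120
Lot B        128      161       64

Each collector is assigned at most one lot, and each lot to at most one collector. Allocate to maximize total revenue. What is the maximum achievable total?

Optimal: Bakr→Lot D ($80), Mendoza→Lot B ($161), Kapoor→Lot F ($120) — total 80+161+120 = $361.
Row-greedy (each collector in turn takes its best remaining lot) gives $286, worse by 75.
Next-best assignment: Bakr→Lot B, Mendoza→Lot D, Kapoor→Lot F = $324.
Swapping Bakr↔Kapoor (Bakr→Lot F $75, Kapoor→Lot D $57) loses 68.
Checked against all permutations: $361 is optimal.

Max total: $361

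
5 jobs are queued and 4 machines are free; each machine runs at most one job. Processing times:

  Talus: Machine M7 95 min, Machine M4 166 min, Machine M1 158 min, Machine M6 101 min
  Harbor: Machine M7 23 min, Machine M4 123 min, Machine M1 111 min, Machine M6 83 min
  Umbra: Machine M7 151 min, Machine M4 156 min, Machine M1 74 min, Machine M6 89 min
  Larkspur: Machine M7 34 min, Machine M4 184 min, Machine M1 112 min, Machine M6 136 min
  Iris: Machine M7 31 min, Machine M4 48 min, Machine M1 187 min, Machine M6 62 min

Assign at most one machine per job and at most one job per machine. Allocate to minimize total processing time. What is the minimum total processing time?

Min total: 239 min

Optimal: Larkspur→Machine M7 (34 min), Iris→Machine M4 (48 min), Umbra→Machine M1 (74 min), Harbor→Machine M6 (83 min) — total 34+48+74+83 = 239 min.
Row-greedy (each job in turn takes its cheapest remaining machine) gives 436 min, worse by 197.
Next-best assignment: Harbor→Machine M7, Iris→Machine M4, Umbra→Machine M1, Talus→Machine M6 = 246 min.
Swapping Iris↔Umbra (Iris→Machine M1 187 min, Umbra→Machine M4 156 min) adds 221.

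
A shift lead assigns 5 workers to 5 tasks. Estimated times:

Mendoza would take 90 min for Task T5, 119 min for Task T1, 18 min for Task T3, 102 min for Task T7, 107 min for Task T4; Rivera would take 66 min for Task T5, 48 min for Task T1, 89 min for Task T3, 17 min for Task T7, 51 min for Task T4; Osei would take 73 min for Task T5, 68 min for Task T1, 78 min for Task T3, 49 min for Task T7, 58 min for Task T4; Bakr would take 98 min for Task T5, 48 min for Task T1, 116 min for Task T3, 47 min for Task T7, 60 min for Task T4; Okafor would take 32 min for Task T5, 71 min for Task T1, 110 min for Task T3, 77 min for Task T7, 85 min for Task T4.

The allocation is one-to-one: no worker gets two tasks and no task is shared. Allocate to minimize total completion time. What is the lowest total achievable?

Minimum total: 173 min

Optimal: Mendoza→Task T3 (18 min), Rivera→Task T7 (17 min), Osei→Task T4 (58 min), Bakr→Task T1 (48 min), Okafor→Task T5 (32 min) — total 18+17+58+48+32 = 173 min.
Column-greedy (each task in turn goes to its cheapest remaining worker) gives 203 min, worse by 30.
Next-best assignment: Mendoza→Task T3, Rivera→Task T7, Osei→Task T1, Bakr→Task T4, Okafor→Task T5 = 195 min.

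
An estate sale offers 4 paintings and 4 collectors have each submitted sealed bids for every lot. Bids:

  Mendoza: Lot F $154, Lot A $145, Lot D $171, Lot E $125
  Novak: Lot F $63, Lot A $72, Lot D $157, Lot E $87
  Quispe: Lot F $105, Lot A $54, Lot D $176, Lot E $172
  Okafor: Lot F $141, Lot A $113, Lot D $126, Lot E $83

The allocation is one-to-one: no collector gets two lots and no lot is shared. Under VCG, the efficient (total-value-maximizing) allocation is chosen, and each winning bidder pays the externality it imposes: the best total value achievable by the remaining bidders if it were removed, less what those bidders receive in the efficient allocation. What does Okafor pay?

Okafor pays $9.

Efficient allocation: Mendoza→Lot A ($145), Novak→Lot D ($157), Quispe→Lot E ($172), Okafor→Lot F ($141); total welfare W = $615.
Okafor receives Lot F at value $141, so the others get W − 141 = $474.
Without Okafor: best allocation of the remaining 3 bidders over all 4 lots is Mendoza→Lot F ($154), Novak→Lot D ($157), Quispe→Lot E ($172), total $483.
VCG payment = (others' best without Okafor) − (others' welfare with Okafor) = 483 − 474 = $9.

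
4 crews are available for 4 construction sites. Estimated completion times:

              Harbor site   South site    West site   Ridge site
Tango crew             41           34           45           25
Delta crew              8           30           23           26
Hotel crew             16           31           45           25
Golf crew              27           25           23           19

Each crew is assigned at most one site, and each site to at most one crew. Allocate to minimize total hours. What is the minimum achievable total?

Optimal: Tango crew→Ridge site (25 hours), Delta crew→Harbor site (8 hours), Hotel crew→South site (31 hours), Golf crew→West site (23 hours) — total 25+8+31+23 = 87 hours.
Column-greedy (each site in turn goes to its cheapest remaining crew) gives 103 hours, worse by 16.
No other one-to-one assignment undercuts 87 hours.

Minimum total: 87 hours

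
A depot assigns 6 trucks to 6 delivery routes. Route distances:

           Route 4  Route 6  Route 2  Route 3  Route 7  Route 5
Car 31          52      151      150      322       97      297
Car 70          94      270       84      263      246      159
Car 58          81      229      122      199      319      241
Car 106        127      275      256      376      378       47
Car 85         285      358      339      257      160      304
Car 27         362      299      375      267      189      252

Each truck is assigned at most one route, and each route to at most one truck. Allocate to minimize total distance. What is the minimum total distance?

Minimum total: 790 km

Optimal: Car 31→Route 6 (151 km), Car 70→Route 2 (84 km), Car 58→Route 4 (81 km), Car 106→Route 5 (47 km), Car 85→Route 7 (160 km), Car 27→Route 3 (267 km) — total 151+84+81+47+160+267 = 790 km.
Column-greedy (each route in turn goes to its cheapest remaining truck) gives 858 km, worse by 68.
Next-best assignment: Car 31→Route 6, Car 70→Route 2, Car 58→Route 4, Car 106→Route 5, Car 85→Route 3, Car 27→Route 7 = 809 km.
Swapping Car 58↔Car 106 (Car 58→Route 5 241 km, Car 106→Route 4 127 km) adds 240.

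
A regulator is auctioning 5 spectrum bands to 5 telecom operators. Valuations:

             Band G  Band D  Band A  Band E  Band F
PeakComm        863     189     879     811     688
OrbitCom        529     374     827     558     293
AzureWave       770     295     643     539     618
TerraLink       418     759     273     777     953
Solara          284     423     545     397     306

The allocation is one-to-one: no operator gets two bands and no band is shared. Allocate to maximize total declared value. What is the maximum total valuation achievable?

Maximum total: $3784M

Treat this as an assignment problem: match each operator to one band.
Optimal: PeakComm→Band E ($811M), OrbitCom→Band A ($827M), AzureWave→Band G ($770M), TerraLink→Band F ($953M), Solara→Band D ($423M) — total 811+827+770+953+423 = $3784M.
Column-greedy (each band in turn goes to its best remaining operator) gives $3294M, worse by 490.
Next-best assignment: PeakComm→Band G, OrbitCom→Band A, AzureWave→Band E, TerraLink→Band F, Solara→Band D = $3605M.
Every other assignment is strictly worse.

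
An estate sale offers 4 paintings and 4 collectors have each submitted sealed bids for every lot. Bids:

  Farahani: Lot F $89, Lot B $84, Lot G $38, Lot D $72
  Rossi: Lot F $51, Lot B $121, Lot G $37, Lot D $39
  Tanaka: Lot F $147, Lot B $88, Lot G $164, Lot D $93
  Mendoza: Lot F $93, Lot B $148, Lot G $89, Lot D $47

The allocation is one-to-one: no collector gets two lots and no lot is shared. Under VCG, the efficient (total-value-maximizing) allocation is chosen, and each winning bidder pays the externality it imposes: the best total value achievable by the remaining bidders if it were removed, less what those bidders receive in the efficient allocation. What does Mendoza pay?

Efficient allocation: Farahani→Lot D ($72), Rossi→Lot B ($121), Tanaka→Lot G ($164), Mendoza→Lot F ($93); total welfare W = $450.
Mendoza receives Lot F at value $93, so the others get W − 93 = $357.
Without Mendoza: best allocation of the remaining 3 bidders over all 4 lots is Farahani→Lot F ($89), Rossi→Lot B ($121), Tanaka→Lot G ($164), total $374.
VCG payment = (others' best without Mendoza) − (others' welfare with Mendoza) = 374 − 357 = $17.

Mendoza pays $17.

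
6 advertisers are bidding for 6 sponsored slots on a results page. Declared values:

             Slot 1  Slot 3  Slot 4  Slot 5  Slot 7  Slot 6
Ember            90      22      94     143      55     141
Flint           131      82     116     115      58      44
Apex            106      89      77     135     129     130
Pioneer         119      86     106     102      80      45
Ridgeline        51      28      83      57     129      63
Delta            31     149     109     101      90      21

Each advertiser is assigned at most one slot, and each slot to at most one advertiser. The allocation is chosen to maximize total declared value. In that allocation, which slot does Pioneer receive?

Treat this as an assignment problem: match each advertiser to one slot.
Optimal: Ember→Slot 6 ($141), Flint→Slot 1 ($131), Apex→Slot 5 ($135), Pioneer→Slot 4 ($106), Ridgeline→Slot 7 ($129), Delta→Slot 3 ($149) — total 141+131+135+106+129+149 = $791.
Row-greedy (each advertiser in turn takes its best remaining slot) gives $788, worse by 3.
Pioneer's own top slot is Slot 1 ($119), but forcing Pioneer→Slot 1 and reassigning the rest optimally gives only $789 — worse by 2.

Pioneer receives Slot 4.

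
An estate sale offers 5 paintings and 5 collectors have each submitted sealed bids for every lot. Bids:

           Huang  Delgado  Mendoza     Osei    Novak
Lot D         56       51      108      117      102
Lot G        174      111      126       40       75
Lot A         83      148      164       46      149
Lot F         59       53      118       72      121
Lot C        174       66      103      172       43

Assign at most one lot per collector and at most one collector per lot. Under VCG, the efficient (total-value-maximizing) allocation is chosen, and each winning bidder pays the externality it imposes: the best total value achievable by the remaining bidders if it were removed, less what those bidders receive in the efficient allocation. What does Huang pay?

Efficient allocation: Huang→Lot G ($174), Delgado→Lot A ($148), Mendoza→Lot D ($108), Osei→Lot C ($172), Novak→Lot F ($121); total welfare W = $723.
Huang receives Lot G at value $174, so the others get W − 174 = $549.
Without Huang: best allocation of the remaining 4 bidders over all 5 lots is Delgado→Lot G ($111), Mendoza→Lot A ($164), Osei→Lot C ($172), Novak→Lot F ($121), total $568.
VCG payment = (others' best without Huang) − (others' welfare with Huang) = 568 − 549 = $19.

Huang pays $19.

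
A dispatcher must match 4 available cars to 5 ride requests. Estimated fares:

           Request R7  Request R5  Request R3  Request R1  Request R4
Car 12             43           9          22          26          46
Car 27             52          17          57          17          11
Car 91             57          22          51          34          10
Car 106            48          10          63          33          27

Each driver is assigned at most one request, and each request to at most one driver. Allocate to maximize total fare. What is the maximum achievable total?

Optimal: Car 12→Request R4 ($46), Car 27→Request R7 ($52), Car 91→Request R1 ($34), Car 106→Request R3 ($63) — total 46+52+34+63 = $195.
Max-entry greedy (repeatedly take the single best remaining cell) gives $183, worse by 12.
Swapping Car 106↔Car 12 (Car 106→Request R4 $27, Car 12→Request R3 $22) loses 60.

Max total: $195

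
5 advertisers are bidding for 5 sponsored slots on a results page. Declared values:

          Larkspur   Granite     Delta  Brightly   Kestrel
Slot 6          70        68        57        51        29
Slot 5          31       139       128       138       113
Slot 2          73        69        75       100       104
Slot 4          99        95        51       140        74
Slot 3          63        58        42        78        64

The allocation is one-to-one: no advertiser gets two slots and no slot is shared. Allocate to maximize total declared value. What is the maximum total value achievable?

Maximum total: $503

Optimal: Larkspur→Slot 3 ($63), Granite→Slot 6 ($68), Delta→Slot 5 ($128), Brightly→Slot 4 ($140), Kestrel→Slot 2 ($104) — total 63+68+128+140+104 = $503.
Max-entry greedy (repeatedly take the single best remaining cell) gives $495, worse by 8.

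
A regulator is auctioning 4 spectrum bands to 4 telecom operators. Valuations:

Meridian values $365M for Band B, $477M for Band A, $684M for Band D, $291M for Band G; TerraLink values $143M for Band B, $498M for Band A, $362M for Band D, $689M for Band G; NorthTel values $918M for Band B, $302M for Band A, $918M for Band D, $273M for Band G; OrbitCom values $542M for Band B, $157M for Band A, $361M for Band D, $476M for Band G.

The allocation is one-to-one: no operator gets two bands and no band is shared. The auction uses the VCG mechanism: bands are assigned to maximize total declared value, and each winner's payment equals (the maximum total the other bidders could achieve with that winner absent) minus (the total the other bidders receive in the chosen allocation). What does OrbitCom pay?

Efficient allocation: Meridian→Band A ($477M), TerraLink→Band G ($689M), NorthTel→Band D ($918M), OrbitCom→Band B ($542M); total welfare W = $2626M.
OrbitCom receives Band B at value $542M, so the others get W − 542 = $2084M.
Without OrbitCom: best allocation of the remaining 3 bidders over all 4 bands is Meridian→Band D ($684M), TerraLink→Band G ($689M), NorthTel→Band B ($918M), total $2291M.
VCG payment = (others' best without OrbitCom) − (others' welfare with OrbitCom) = 2291 − 2084 = $207M.

OrbitCom pays $207M.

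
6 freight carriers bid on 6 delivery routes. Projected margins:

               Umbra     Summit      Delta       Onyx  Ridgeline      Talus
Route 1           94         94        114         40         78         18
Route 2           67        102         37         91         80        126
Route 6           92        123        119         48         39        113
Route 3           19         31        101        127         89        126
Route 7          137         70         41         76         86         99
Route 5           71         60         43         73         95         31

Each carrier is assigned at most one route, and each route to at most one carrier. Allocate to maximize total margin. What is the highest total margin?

This is the linear assignment problem.
Optimal: Umbra→Route 7 ($137k), Summit→Route 6 ($123k), Delta→Route 1 ($114k), Onyx→Route 3 ($127k), Ridgeline→Route 5 ($95k), Talus→Route 2 ($126k) — total 137+123+114+127+95+126 = $722k.
Next-best assignment: Umbra→Route 7, Summit→Route 1, Delta→Route 6, Onyx→Route 3, Ridgeline→Route 5, Talus→Route 2 = $698k.

Maximum total: $722k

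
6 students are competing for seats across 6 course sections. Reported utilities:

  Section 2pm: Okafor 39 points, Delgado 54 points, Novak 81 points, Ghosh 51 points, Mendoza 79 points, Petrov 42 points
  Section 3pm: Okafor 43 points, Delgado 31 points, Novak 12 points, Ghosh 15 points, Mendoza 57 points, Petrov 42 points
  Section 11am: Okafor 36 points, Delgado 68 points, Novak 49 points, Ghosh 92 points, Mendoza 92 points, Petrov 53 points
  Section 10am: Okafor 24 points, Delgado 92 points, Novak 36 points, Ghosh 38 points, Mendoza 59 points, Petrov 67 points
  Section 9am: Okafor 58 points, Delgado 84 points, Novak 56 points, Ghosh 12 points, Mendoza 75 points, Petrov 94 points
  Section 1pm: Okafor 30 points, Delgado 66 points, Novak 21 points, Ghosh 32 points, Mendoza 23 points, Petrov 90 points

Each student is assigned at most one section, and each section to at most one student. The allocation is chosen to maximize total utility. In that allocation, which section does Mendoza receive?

Optimal: Okafor→Section 3pm (43 points), Delgado→Section 10am (92 points), Novak→Section 2pm (81 points), Ghosh→Section 11am (92 points), Mendoza→Section 9am (75 points), Petrov→Section 1pm (90 points) — total 43+92+81+92+75+90 = 473 points.
Next-best assignment: Okafor→Section 9am, Delgado→Section 10am, Novak→Section 2pm, Ghosh→Section 11am, Mendoza→Section 3pm, Petrov→Section 1pm = 470 points.
Mendoza's own top section is Section 11am (92 points), but forcing Mendoza→Section 11am and reassigning the rest optimally gives only 434 points — worse by 39.

Mendoza receives Section 9am.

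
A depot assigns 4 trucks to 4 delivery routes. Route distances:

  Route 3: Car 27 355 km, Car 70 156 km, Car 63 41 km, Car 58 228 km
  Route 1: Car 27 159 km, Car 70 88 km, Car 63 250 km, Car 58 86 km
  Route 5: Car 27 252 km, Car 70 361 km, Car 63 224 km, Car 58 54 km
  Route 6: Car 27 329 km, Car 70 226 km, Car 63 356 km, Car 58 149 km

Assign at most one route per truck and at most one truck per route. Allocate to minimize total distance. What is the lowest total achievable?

Minimum total: 480 km

Optimal: Car 27→Route 1 (159 km), Car 70→Route 6 (226 km), Car 63→Route 3 (41 km), Car 58→Route 5 (54 km) — total 159+226+41+54 = 480 km.
Min-entry greedy (repeatedly take the single cheapest remaining cell) gives 512 km, worse by 32.
Swapping Car 27↔Car 58 (Car 27→Route 5 252 km, Car 58→Route 1 86 km) adds 125.
No other one-to-one assignment undercuts 480 km.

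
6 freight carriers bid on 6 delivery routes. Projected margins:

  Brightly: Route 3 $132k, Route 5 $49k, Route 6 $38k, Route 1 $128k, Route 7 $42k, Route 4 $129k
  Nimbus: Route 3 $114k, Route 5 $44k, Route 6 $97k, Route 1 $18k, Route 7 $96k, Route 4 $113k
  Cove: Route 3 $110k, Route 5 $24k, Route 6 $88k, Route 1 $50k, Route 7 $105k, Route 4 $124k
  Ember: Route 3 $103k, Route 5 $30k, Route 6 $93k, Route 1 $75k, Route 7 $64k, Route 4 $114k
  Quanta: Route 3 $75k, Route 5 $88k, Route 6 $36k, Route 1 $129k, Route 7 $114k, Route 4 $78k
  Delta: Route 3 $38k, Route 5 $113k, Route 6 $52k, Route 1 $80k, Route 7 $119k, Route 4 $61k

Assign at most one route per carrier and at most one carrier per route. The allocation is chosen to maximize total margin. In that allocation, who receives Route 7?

Optimal: Brightly→Route 3 ($132k), Nimbus→Route 6 ($97k), Cove→Route 7 ($105k), Ember→Route 4 ($114k), Quanta→Route 1 ($129k), Delta→Route 5 ($113k) — total 132+97+105+114+129+113 = $690k.
Row-greedy (each carrier in turn takes its best remaining route) gives $685k, worse by 5.
Every other assignment is strictly worse.
Cove's own top route is Route 4 ($124k), but forcing Cove→Route 4 and reassigning the rest optimally gives only $687k — worse by 3.

Cove receives Route 7.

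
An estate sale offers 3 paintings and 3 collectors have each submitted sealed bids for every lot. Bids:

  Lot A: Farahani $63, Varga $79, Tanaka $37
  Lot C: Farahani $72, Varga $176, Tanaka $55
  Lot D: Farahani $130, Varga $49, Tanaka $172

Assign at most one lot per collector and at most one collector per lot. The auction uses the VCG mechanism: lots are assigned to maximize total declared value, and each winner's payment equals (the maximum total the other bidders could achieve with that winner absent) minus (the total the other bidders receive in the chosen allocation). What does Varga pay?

Efficient allocation: Farahani→Lot A ($63), Varga→Lot C ($176), Tanaka→Lot D ($172); total welfare W = $411.
Varga receives Lot C at value $176, so the others get W − 176 = $235.
Without Varga: best allocation of the remaining 2 bidders over all 3 lots is Farahani→Lot C ($72), Tanaka→Lot D ($172), total $244.
VCG payment = (others' best without Varga) − (others' welfare with Varga) = 244 − 235 = $9.

Varga pays $9.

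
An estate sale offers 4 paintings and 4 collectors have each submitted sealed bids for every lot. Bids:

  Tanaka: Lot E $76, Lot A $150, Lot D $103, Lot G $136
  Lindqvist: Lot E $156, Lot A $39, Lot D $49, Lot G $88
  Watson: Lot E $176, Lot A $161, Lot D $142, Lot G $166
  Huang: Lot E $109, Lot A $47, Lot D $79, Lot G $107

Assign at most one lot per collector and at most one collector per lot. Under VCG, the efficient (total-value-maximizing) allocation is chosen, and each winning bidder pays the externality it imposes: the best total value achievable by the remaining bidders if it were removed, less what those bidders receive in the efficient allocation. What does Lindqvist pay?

Efficient allocation: Tanaka→Lot A ($150), Lindqvist→Lot E ($156), Watson→Lot D ($142), Huang→Lot G ($107); total welfare W = $555.
Lindqvist receives Lot E at value $156, so the others get W − 156 = $399.
Without Lindqvist: best allocation of the remaining 3 bidders over all 4 lots is Tanaka→Lot A ($150), Watson→Lot E ($176), Huang→Lot G ($107), total $433.
VCG payment = (others' best without Lindqvist) − (others' welfare with Lindqvist) = 433 − 399 = $34.

Lindqvist pays $34.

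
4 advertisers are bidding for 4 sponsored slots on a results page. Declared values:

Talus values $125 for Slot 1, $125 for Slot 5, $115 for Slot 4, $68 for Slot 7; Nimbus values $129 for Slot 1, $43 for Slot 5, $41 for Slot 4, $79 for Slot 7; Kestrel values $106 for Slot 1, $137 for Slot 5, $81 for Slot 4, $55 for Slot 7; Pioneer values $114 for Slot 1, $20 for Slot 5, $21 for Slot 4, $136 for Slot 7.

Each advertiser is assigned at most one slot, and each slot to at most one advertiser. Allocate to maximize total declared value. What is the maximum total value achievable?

Optimal: Talus→Slot 4 ($115), Nimbus→Slot 1 ($129), Kestrel→Slot 5 ($137), Pioneer→Slot 7 ($136) — total 115+129+137+136 = $517.
Row-greedy (each advertiser in turn takes its best remaining slot) gives $362, worse by 155.
Next-best assignment: Talus→Slot 5, Nimbus→Slot 1, Kestrel→Slot 4, Pioneer→Slot 7 = $471.

Maximum total: $517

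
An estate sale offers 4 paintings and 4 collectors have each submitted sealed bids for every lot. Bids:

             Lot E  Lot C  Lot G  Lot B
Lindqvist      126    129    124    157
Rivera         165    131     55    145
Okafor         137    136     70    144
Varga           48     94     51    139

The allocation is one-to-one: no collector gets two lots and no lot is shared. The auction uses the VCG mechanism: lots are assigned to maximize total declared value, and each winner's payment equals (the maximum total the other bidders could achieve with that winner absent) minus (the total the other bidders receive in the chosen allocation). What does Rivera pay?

Rivera pays $6.

Efficient allocation: Lindqvist→Lot G ($124), Rivera→Lot E ($165), Okafor→Lot C ($136), Varga→Lot B ($139); total welfare W = $564.
Rivera receives Lot E at value $165, so the others get W − 165 = $399.
Without Rivera: best allocation of the remaining 3 bidders over all 4 lots is Lindqvist→Lot C ($129), Okafor→Lot E ($137), Varga→Lot B ($139), total $405.
VCG payment = (others' best without Rivera) − (others' welfare with Rivera) = 405 − 399 = $6.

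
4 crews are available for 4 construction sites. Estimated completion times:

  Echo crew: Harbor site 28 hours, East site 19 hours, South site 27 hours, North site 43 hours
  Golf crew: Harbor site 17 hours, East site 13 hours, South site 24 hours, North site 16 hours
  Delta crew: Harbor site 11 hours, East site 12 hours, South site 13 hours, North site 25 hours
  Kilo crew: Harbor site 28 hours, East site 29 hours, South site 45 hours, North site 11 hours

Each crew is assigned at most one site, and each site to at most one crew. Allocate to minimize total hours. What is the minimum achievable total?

Optimal: Echo crew→East site (19 hours), Golf crew→Harbor site (17 hours), Delta crew→South site (13 hours), Kilo crew→North site (11 hours) — total 19+17+13+11 = 60 hours.
Checked against all permutations: 60 hours is optimal.

Minimum total: 60 hours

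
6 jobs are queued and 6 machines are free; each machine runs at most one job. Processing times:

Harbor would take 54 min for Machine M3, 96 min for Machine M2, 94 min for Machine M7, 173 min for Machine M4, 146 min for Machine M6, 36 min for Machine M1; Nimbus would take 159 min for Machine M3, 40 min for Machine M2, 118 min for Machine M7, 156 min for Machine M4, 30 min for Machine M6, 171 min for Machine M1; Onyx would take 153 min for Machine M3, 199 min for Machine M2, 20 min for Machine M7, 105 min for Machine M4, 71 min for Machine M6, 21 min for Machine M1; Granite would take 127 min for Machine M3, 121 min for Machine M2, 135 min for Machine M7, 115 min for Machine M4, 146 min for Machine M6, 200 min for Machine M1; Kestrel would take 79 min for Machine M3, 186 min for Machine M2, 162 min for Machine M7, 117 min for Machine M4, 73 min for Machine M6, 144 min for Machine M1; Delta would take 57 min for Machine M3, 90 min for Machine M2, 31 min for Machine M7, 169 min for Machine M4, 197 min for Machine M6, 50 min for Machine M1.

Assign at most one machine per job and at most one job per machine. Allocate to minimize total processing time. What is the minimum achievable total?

Min total: 334 min

Optimal: Harbor→Machine M3 (54 min), Nimbus→Machine M2 (40 min), Onyx→Machine M1 (21 min), Granite→Machine M4 (115 min), Kestrel→Machine M6 (73 min), Delta→Machine M7 (31 min) — total 54+40+21+115+73+31 = 334 min.
Column-greedy (each machine in turn goes to its cheapest remaining job) gives 352 min, worse by 18.
Every other assignment is strictly worse.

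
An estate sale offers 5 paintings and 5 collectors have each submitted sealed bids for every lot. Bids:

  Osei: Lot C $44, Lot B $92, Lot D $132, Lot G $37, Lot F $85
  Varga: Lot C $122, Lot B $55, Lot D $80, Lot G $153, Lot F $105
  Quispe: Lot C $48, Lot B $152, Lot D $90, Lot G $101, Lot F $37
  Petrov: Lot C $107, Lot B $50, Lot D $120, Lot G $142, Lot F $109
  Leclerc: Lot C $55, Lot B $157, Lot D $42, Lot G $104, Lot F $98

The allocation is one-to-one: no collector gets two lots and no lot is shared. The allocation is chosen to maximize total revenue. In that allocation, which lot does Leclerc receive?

Optimal: Osei→Lot D ($132), Varga→Lot C ($122), Quispe→Lot B ($152), Petrov→Lot G ($142), Leclerc→Lot F ($98) — total 132+122+152+142+98 = $646.
Column-greedy (each lot in turn goes to its best remaining collector) gives $590, worse by 56.
Every other assignment is strictly worse.
Leclerc's own top lot is Lot B ($157), but forcing Leclerc→Lot B and reassigning the rest optimally gives only $621 — worse by 25.

Leclerc receives Lot F.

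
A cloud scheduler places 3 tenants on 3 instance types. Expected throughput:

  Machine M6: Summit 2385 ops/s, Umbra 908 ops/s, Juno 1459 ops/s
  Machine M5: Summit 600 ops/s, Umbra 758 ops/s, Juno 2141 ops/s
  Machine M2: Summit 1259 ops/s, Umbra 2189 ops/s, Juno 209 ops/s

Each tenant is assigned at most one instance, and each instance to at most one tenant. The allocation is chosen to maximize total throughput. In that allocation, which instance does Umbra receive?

Umbra receives Machine M2.

This is the linear assignment problem.
Optimal: Summit→Machine M6 (2385 ops/s), Umbra→Machine M2 (2189 ops/s), Juno→Machine M5 (2141 ops/s) — total 2385+2189+2141 = 6715 ops/s.
Swapping Umbra↔Summit (Umbra→Machine M6 908 ops/s, Summit→Machine M2 1259 ops/s) loses 2407.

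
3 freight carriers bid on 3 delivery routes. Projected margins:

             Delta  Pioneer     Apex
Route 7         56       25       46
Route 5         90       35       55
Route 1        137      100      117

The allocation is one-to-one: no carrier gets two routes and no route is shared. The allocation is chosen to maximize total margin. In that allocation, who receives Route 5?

Delta receives Route 5.

Treat this as an assignment problem: match each carrier to one route.
Optimal: Delta→Route 5 ($90k), Pioneer→Route 1 ($100k), Apex→Route 7 ($46k) — total 90+100+46 = $236k.
Row-greedy (each carrier in turn takes its best remaining route) gives $218k, worse by 18.
Next-best assignment: Delta→Route 5, Pioneer→Route 7, Apex→Route 1 = $232k.
Delta's own top route is Route 1 ($137k), but forcing Delta→Route 1 and reassigning the rest optimally gives only $218k — worse by 18.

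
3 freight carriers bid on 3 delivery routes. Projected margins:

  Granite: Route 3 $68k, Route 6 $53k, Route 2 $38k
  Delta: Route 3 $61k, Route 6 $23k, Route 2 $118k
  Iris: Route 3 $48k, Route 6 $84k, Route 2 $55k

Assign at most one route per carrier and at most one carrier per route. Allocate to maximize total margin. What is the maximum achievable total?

Maximum total: $270k

Optimal: Granite→Route 3 ($68k), Delta→Route 2 ($118k), Iris→Route 6 ($84k) — total 68+118+84 = $270k.
Next-best assignment: Granite→Route 6, Delta→Route 2, Iris→Route 3 = $219k.
Checked against all permutations: $270k is optimal.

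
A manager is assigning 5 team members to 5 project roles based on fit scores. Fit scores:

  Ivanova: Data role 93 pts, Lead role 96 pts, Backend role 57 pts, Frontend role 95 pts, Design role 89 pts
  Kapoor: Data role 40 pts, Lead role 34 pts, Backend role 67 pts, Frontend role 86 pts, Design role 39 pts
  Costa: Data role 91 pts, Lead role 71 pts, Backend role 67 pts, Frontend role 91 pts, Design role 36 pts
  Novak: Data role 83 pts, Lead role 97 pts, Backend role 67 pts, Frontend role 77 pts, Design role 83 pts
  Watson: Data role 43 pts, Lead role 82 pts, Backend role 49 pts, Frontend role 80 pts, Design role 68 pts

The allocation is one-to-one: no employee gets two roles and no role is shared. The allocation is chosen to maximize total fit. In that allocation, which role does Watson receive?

Treat this as an assignment problem: match each employee to one role.
Optimal: Ivanova→Design role (89 pts), Kapoor→Backend role (67 pts), Costa→Data role (91 pts), Novak→Lead role (97 pts), Watson→Frontend role (80 pts) — total 89+67+91+97+80 = 424 pts.
Max-entry greedy (repeatedly take the single best remaining cell) gives 418 pts, worse by 6.
Watson's own top role is Lead role (82 pts), but forcing Watson→Lead role and reassigning the rest optimally gives only 418 pts — worse by 6.

Watson receives Frontend role.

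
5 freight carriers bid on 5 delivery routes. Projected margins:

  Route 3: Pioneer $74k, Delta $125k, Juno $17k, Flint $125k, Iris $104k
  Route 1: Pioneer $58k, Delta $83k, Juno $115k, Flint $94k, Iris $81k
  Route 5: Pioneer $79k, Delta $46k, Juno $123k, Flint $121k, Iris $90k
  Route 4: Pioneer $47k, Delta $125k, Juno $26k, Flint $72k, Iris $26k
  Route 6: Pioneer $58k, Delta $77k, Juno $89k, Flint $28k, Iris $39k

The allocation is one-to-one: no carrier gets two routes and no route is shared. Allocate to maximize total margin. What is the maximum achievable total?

Optimal: Pioneer→Route 6 ($58k), Delta→Route 4 ($125k), Juno→Route 1 ($115k), Flint→Route 5 ($121k), Iris→Route 3 ($104k) — total 58+125+115+121+104 = $523k.
Column-greedy (each route in turn goes to its best remaining carrier) gives $447k, worse by 76.

Max total: $523k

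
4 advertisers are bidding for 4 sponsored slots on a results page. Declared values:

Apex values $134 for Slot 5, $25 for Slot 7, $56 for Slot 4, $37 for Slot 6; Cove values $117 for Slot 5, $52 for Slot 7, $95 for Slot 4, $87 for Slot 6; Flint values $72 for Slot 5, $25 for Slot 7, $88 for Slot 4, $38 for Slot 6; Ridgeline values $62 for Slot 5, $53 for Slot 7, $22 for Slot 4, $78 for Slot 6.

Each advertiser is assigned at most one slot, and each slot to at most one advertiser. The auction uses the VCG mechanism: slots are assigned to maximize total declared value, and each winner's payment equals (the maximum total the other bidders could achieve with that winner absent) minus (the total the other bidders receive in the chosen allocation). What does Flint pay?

Efficient allocation: Apex→Slot 5 ($134), Cove→Slot 6 ($87), Flint→Slot 4 ($88), Ridgeline→Slot 7 ($53); total welfare W = $362.
Flint receives Slot 4 at value $88, so the others get W − 88 = $274.
Without Flint: best allocation of the remaining 3 bidders over all 4 slots is Apex→Slot 5 ($134), Cove→Slot 4 ($95), Ridgeline→Slot 6 ($78), total $307.
VCG payment = (others' best without Flint) − (others' welfare with Flint) = 307 − 274 = $33.

Flint pays $33.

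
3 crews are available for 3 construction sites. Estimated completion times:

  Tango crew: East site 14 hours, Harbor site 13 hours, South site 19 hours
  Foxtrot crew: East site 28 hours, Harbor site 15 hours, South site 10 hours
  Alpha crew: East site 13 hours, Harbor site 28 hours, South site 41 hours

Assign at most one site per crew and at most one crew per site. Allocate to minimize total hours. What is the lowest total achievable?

Minimum total: 36 hours

This is the linear assignment problem.
Optimal: Tango crew→Harbor site (13 hours), Foxtrot crew→South site (10 hours), Alpha crew→East site (13 hours) — total 13+10+13 = 36 hours.
Next-best assignment: Tango crew→South site, Foxtrot crew→Harbor site, Alpha crew→East site = 47 hours.
Every other assignment is strictly worse.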